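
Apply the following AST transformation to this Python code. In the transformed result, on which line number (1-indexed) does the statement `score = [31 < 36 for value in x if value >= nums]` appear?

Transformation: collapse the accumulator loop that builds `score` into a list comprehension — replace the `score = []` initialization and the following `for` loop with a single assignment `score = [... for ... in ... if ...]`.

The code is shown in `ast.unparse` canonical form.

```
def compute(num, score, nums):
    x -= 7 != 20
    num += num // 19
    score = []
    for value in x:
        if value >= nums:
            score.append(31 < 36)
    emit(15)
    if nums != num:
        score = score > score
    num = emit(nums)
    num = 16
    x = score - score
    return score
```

4

Transformed code:
def compute(num, score, nums):
    x -= 7 != 20
    num += num // 19
    score = [31 < 36 for value in x if value >= nums]
    emit(15)
    if nums != num:
        score = score > score
    num = emit(nums)
    num = 16
    x = score - score
    return score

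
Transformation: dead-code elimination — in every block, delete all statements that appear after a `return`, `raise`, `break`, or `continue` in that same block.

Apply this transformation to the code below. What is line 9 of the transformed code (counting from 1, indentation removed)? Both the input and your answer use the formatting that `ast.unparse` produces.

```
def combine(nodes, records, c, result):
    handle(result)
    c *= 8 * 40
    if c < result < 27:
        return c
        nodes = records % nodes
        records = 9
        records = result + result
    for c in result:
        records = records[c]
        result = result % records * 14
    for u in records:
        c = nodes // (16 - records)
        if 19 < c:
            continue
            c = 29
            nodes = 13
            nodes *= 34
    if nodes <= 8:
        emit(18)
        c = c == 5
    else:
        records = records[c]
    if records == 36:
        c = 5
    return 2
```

Transformed code:
def combine(nodes, records, c, result):
    handle(result)
    c *= 8 * 40
    if c < result < 27:
        return c
    for c in result:
        records = records[c]
        result = result % records * 14
    for u in records:
        c = nodes // (16 - records)
        if 19 < c:
            continue
    if nodes <= 8:
        emit(18)
        c = c == 5
    else:
        records = records[c]
    if records == 36:
        c = 5
    return 2

for u in records:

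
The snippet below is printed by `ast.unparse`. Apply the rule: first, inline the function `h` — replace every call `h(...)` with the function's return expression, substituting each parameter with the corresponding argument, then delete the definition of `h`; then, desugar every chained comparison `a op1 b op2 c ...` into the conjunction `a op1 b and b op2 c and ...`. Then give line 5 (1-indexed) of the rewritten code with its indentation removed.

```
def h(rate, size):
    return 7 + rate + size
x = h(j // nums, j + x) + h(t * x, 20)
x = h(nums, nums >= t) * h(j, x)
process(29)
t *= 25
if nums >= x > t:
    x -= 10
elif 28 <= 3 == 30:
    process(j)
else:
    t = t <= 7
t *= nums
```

if nums >= x and x > t:

Transformed code:
x = 7 + j // nums + (j + x) + (7 + t * x + 20)
x = (7 + nums + (nums >= t)) * (7 + j + x)
process(29)
t *= 25
if nums >= x and x > t:
    x -= 10
elif 28 <= 3 and 3 == 30:
    process(j)
else:
    t = t <= 7
t *= nums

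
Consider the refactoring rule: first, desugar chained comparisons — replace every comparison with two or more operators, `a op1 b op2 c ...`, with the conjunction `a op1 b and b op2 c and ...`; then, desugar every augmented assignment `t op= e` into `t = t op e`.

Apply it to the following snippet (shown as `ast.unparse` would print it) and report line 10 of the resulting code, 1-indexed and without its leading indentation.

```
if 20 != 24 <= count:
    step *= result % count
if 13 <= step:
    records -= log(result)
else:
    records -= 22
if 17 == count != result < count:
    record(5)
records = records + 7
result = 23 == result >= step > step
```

Transformed code:
if 20 != 24 and 24 <= count:
    step = step * (result % count)
if 13 <= step:
    records = records - log(result)
else:
    records = records - 22
if 17 == count and count != result and (result < count):
    record(5)
records = records + 7
result = 23 == result and result >= step and (step > step)

result = 23 == result and result >= step and (step > step)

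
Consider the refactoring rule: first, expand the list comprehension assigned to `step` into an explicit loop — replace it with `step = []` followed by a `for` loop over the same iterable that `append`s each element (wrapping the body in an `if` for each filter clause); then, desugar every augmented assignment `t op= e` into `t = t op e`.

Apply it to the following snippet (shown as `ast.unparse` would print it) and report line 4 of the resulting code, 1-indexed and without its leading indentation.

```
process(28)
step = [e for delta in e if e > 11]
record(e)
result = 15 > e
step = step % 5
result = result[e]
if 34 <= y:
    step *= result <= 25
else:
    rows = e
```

if e > 11:

Transformed code:
process(28)
step = []
for delta in e:
    if e > 11:
        step.append(e)
record(e)
result = 15 > e
step = step % 5
result = result[e]
if 34 <= y:
    step = step * (result <= 25)
else:
    rows = e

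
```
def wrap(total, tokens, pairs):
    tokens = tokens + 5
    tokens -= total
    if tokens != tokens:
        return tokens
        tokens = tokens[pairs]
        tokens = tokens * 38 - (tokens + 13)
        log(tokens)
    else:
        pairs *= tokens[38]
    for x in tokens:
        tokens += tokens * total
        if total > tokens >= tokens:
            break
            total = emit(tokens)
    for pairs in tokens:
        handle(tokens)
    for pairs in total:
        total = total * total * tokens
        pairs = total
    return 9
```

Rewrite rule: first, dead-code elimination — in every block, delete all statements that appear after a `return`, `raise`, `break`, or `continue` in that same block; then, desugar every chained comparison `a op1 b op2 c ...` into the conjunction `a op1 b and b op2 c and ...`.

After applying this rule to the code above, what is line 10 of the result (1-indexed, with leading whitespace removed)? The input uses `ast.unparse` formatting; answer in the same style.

Transformed code:
def wrap(total, tokens, pairs):
    tokens = tokens + 5
    tokens -= total
    if tokens != tokens:
        return tokens
    else:
        pairs *= tokens[38]
    for x in tokens:
        tokens += tokens * total
        if total > tokens and tokens >= tokens:
            break
    for pairs in tokens:
        handle(tokens)
    for pairs in total:
        total = total * total * tokens
        pairs = total
    return 9

if total > tokens and tokens >= tokens:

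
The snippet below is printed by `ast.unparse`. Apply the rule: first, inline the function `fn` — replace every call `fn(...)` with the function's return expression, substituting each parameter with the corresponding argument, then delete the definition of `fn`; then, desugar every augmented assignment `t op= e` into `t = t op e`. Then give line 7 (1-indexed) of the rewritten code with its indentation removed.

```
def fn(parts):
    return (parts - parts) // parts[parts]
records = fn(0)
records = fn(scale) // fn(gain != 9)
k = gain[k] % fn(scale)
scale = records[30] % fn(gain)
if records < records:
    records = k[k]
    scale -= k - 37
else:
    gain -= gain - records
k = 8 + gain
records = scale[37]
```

scale = scale - (k - 37)

Transformed code:
records = (0 - 0) // 0[0]
records = (scale - scale) // scale[scale] // (((gain != 9) - (gain != 9)) // (gain != 9)[gain != 9])
k = gain[k] % ((scale - scale) // scale[scale])
scale = records[30] % ((gain - gain) // gain[gain])
if records < records:
    records = k[k]
    scale = scale - (k - 37)
else:
    gain = gain - (gain - records)
k = 8 + gain
records = scale[37]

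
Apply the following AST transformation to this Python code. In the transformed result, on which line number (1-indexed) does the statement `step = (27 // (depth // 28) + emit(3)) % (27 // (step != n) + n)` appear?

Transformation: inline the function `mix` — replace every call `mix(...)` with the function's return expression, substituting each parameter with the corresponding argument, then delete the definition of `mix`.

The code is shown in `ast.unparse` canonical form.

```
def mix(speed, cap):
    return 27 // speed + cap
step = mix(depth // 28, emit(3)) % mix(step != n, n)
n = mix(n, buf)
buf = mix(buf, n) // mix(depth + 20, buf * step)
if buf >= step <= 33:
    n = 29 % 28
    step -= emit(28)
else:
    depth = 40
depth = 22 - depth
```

Transformed code:
step = (27 // (depth // 28) + emit(3)) % (27 // (step != n) + n)
n = 27 // n + buf
buf = (27 // buf + n) // (27 // (depth + 20) + buf * step)
if buf >= step <= 33:
    n = 29 % 28
    step -= emit(28)
else:
    depth = 40
depth = 22 - depth

1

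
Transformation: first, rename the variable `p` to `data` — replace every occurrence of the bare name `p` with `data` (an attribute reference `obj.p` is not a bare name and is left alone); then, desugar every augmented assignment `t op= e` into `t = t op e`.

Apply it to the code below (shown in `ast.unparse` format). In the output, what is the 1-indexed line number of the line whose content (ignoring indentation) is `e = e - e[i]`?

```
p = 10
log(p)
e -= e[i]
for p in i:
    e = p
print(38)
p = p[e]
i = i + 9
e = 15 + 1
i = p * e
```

3

Transformed code:
data = 10
log(data)
e = e - e[i]
for data in i:
    e = data
print(38)
data = data[e]
i = i + 9
e = 15 + 1
i = data * e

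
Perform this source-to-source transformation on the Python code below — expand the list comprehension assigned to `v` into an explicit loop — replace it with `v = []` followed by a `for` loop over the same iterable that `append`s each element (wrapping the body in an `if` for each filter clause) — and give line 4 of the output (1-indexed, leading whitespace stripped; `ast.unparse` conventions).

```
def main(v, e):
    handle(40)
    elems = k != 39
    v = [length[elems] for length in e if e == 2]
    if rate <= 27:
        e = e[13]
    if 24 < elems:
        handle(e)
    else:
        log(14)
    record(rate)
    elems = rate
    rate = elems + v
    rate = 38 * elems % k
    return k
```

Transformed code:
def main(v, e):
    handle(40)
    elems = k != 39
    v = []
    for length in e:
        if e == 2:
            v.append(length[elems])
    if rate <= 27:
        e = e[13]
    if 24 < elems:
        handle(e)
    else:
        log(14)
    record(rate)
    elems = rate
    rate = elems + v
    rate = 38 * elems % k
    return k

v = []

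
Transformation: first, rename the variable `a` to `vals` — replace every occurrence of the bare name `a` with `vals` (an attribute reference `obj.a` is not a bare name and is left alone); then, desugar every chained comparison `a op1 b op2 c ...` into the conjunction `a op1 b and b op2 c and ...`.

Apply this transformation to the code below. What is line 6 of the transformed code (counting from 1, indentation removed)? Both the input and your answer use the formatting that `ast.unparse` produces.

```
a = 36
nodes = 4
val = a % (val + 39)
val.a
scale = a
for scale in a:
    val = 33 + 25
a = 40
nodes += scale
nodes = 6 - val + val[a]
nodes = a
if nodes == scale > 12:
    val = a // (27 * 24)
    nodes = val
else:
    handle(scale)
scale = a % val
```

Transformed code:
vals = 36
nodes = 4
val = vals % (val + 39)
val.a
scale = vals
for scale in vals:
    val = 33 + 25
vals = 40
nodes += scale
nodes = 6 - val + val[vals]
nodes = vals
if nodes == scale and scale > 12:
    val = vals // (27 * 24)
    nodes = val
else:
    handle(scale)
scale = vals % val

for scale in vals:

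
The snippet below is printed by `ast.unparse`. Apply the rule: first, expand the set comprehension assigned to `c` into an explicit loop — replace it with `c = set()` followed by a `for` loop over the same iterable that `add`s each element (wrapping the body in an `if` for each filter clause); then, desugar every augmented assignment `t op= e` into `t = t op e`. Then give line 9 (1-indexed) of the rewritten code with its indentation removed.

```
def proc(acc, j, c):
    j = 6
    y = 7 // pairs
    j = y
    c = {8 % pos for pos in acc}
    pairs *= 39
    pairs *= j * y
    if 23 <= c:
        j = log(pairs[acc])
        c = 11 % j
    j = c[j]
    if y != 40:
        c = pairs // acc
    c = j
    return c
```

pairs = pairs * (j * y)

Transformed code:
def proc(acc, j, c):
    j = 6
    y = 7 // pairs
    j = y
    c = set()
    for pos in acc:
        c.add(8 % pos)
    pairs = pairs * 39
    pairs = pairs * (j * y)
    if 23 <= c:
        j = log(pairs[acc])
        c = 11 % j
    j = c[j]
    if y != 40:
        c = pairs // acc
    c = j
    return c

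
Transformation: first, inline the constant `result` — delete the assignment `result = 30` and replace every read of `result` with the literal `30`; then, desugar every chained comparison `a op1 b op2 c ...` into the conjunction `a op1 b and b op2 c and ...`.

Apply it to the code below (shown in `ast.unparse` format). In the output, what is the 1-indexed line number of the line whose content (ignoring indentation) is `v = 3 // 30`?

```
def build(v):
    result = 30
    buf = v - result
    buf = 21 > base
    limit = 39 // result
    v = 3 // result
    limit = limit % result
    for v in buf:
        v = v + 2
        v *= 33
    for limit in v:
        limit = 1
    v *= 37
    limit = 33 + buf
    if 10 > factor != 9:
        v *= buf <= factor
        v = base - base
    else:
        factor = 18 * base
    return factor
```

Transformed code:
def build(v):
    buf = v - 30
    buf = 21 > base
    limit = 39 // 30
    v = 3 // 30
    limit = limit % 30
    for v in buf:
        v = v + 2
        v *= 33
    for limit in v:
        limit = 1
    v *= 37
    limit = 33 + buf
    if 10 > factor and factor != 9:
        v *= buf <= factor
        v = base - base
    else:
        factor = 18 * base
    return factor

5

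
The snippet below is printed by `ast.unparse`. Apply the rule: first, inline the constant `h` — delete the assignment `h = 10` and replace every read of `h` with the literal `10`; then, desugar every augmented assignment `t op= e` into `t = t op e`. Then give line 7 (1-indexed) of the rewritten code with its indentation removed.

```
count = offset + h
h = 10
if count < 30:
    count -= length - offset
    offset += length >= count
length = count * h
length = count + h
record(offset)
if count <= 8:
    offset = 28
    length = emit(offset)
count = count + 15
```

Transformed code:
count = offset + 10
if count < 30:
    count = count - (length - offset)
    offset = offset + (length >= count)
length = count * 10
length = count + 10
record(offset)
if count <= 8:
    offset = 28
    length = emit(offset)
count = count + 15

record(offset)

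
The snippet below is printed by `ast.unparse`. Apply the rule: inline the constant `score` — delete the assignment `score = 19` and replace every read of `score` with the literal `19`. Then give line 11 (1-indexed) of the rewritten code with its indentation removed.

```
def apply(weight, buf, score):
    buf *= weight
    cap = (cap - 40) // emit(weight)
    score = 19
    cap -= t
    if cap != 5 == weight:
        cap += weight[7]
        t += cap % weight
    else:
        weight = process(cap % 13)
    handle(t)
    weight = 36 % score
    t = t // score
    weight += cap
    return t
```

weight = 36 % 19

Transformed code:
def apply(weight, buf, score):
    buf *= weight
    cap = (cap - 40) // emit(weight)
    cap -= t
    if cap != 5 == weight:
        cap += weight[7]
        t += cap % weight
    else:
        weight = process(cap % 13)
    handle(t)
    weight = 36 % 19
    t = t // 19
    weight += cap
    return t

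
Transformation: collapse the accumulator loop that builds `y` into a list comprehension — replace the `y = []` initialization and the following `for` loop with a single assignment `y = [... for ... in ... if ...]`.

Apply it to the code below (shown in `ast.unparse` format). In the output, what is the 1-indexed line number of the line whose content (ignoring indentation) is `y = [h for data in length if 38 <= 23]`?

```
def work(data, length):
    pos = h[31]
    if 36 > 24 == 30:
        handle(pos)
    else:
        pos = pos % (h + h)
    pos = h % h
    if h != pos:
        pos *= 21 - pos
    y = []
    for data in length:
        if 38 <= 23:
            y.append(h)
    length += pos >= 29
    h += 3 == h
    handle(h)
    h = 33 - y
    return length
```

10

Transformed code:
def work(data, length):
    pos = h[31]
    if 36 > 24 == 30:
        handle(pos)
    else:
        pos = pos % (h + h)
    pos = h % h
    if h != pos:
        pos *= 21 - pos
    y = [h for data in length if 38 <= 23]
    length += pos >= 29
    h += 3 == h
    handle(h)
    h = 33 - y
    return length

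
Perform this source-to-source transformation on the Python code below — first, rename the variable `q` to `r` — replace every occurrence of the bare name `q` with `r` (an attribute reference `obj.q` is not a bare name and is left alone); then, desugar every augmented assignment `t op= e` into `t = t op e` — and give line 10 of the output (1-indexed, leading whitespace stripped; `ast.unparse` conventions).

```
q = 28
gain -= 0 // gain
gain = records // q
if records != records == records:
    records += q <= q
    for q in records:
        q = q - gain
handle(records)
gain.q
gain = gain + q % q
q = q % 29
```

gain = gain + r % r

Transformed code:
r = 28
gain = gain - 0 // gain
gain = records // r
if records != records == records:
    records = records + (r <= r)
    for r in records:
        r = r - gain
handle(records)
gain.q
gain = gain + r % r
r = r % 29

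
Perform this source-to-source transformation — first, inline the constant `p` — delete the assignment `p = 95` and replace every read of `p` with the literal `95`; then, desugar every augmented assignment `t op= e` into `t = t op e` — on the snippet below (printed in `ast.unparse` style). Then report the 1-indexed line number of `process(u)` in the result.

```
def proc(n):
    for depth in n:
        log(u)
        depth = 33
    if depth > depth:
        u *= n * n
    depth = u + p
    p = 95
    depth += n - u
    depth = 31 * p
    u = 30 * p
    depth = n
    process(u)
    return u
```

Transformed code:
def proc(n):
    for depth in n:
        log(u)
        depth = 33
    if depth > depth:
        u = u * (n * n)
    depth = u + 95
    depth = depth + (n - u)
    depth = 31 * 95
    u = 30 * 95
    depth = n
    process(u)
    return u

12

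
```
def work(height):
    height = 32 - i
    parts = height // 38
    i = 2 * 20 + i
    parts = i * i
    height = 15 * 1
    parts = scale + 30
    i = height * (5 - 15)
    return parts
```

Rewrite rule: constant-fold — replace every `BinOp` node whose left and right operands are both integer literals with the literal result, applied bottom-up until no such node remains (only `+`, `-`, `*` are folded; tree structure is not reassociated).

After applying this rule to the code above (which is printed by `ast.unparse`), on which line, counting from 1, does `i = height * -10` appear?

Transformed code:
def work(height):
    height = 32 - i
    parts = height // 38
    i = 40 + i
    parts = i * i
    height = 15
    parts = scale + 30
    i = height * -10
    return parts

8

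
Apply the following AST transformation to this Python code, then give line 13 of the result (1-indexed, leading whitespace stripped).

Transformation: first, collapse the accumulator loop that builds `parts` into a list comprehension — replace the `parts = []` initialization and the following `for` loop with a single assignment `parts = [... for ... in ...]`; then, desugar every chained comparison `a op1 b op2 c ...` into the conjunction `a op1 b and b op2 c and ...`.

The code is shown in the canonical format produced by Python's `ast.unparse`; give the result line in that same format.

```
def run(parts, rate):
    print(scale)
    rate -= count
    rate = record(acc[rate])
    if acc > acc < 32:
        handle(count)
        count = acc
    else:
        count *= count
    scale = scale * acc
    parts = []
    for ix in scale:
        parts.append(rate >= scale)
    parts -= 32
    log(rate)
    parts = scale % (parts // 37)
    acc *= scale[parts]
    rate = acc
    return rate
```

Transformed code:
def run(parts, rate):
    print(scale)
    rate -= count
    rate = record(acc[rate])
    if acc > acc and acc < 32:
        handle(count)
        count = acc
    else:
        count *= count
    scale = scale * acc
    parts = [rate >= scale for ix in scale]
    parts -= 32
    log(rate)
    parts = scale % (parts // 37)
    acc *= scale[parts]
    rate = acc
    return rate

log(rate)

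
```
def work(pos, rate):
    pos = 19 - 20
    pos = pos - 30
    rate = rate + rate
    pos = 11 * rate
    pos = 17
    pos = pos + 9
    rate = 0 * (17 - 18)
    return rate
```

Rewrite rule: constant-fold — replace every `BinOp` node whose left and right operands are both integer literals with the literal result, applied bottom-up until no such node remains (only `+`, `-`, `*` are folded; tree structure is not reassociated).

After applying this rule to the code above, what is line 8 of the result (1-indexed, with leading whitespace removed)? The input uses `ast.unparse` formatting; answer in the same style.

Transformed code:
def work(pos, rate):
    pos = -1
    pos = pos - 30
    rate = rate + rate
    pos = 11 * rate
    pos = 17
    pos = pos + 9
    rate = 0
    return rate

rate = 0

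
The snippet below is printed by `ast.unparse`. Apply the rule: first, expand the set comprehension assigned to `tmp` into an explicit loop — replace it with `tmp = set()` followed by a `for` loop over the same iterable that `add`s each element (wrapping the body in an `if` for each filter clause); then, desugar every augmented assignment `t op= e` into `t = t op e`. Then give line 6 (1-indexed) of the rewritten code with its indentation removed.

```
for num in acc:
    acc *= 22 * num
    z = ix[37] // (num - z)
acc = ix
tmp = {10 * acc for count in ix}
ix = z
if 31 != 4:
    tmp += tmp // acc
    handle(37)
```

for count in ix:

Transformed code:
for num in acc:
    acc = acc * (22 * num)
    z = ix[37] // (num - z)
acc = ix
tmp = set()
for count in ix:
    tmp.add(10 * acc)
ix = z
if 31 != 4:
    tmp = tmp + tmp // acc
    handle(37)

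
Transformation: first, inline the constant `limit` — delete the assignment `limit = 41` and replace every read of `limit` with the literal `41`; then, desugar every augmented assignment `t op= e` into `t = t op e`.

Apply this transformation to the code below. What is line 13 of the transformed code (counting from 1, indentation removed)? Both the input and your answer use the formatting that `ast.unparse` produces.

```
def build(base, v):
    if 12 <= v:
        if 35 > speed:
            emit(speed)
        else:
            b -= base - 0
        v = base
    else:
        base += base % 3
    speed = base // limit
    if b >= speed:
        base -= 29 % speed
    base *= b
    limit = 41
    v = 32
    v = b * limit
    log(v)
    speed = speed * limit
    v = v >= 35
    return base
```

Transformed code:
def build(base, v):
    if 12 <= v:
        if 35 > speed:
            emit(speed)
        else:
            b = b - (base - 0)
        v = base
    else:
        base = base + base % 3
    speed = base // 41
    if b >= speed:
        base = base - 29 % speed
    base = base * b
    v = 32
    v = b * 41
    log(v)
    speed = speed * 41
    v = v >= 35
    return base

base = base * b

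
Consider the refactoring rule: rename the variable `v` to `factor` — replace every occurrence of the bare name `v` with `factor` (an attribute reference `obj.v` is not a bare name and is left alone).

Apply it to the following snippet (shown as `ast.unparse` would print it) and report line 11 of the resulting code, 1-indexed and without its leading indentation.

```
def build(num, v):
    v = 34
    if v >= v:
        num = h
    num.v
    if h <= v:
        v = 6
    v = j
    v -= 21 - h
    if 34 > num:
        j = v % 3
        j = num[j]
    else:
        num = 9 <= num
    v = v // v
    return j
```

Transformed code:
def build(num, factor):
    factor = 34
    if factor >= factor:
        num = h
    num.v
    if h <= factor:
        factor = 6
    factor = j
    factor -= 21 - h
    if 34 > num:
        j = factor % 3
        j = num[j]
    else:
        num = 9 <= num
    factor = factor // factor
    return j

j = factor % 3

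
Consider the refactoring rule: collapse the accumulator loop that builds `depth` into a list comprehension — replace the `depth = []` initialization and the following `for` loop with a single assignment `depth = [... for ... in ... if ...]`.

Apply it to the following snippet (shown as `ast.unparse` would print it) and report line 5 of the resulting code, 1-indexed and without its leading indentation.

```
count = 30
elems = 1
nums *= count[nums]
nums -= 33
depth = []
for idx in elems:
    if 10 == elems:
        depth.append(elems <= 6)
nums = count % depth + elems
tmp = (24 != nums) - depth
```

depth = [elems <= 6 for idx in elems if 10 == elems]

Transformed code:
count = 30
elems = 1
nums *= count[nums]
nums -= 33
depth = [elems <= 6 for idx in elems if 10 == elems]
nums = count % depth + elems
tmp = (24 != nums) - depth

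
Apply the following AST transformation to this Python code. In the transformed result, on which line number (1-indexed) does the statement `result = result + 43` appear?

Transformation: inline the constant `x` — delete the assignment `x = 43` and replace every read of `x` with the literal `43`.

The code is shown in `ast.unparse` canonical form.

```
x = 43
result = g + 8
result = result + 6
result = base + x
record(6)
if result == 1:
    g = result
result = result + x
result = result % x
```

7

Transformed code:
result = g + 8
result = result + 6
result = base + 43
record(6)
if result == 1:
    g = result
result = result + 43
result = result % 43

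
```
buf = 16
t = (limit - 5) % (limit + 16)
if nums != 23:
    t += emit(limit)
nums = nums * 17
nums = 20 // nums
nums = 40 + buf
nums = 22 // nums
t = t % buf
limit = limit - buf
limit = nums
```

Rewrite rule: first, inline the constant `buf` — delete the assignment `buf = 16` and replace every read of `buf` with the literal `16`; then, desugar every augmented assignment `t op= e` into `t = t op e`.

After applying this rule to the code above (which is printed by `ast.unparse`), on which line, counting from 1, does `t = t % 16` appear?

Transformed code:
t = (limit - 5) % (limit + 16)
if nums != 23:
    t = t + emit(limit)
nums = nums * 17
nums = 20 // nums
nums = 40 + 16
nums = 22 // nums
t = t % 16
limit = limit - 16
limit = nums

8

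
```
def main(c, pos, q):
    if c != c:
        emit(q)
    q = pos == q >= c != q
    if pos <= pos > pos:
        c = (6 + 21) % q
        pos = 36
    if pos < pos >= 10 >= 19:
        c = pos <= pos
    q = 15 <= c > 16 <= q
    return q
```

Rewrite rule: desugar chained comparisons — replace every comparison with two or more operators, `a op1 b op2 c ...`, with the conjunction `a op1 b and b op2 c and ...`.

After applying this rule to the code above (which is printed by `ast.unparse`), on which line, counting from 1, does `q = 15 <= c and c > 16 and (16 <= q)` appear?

10

Transformed code:
def main(c, pos, q):
    if c != c:
        emit(q)
    q = pos == q and q >= c and (c != q)
    if pos <= pos and pos > pos:
        c = (6 + 21) % q
        pos = 36
    if pos < pos and pos >= 10 and (10 >= 19):
        c = pos <= pos
    q = 15 <= c and c > 16 and (16 <= q)
    return q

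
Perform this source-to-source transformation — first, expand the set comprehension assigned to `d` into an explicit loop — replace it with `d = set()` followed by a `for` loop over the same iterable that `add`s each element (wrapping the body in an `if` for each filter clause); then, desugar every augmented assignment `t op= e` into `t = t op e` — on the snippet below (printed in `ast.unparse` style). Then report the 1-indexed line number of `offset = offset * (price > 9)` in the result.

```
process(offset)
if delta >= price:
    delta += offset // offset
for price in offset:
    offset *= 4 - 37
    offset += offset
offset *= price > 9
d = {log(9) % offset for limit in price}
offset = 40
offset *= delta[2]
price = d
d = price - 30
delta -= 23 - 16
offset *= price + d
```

7

Transformed code:
process(offset)
if delta >= price:
    delta = delta + offset // offset
for price in offset:
    offset = offset * (4 - 37)
    offset = offset + offset
offset = offset * (price > 9)
d = set()
for limit in price:
    d.add(log(9) % offset)
offset = 40
offset = offset * delta[2]
price = d
d = price - 30
delta = delta - (23 - 16)
offset = offset * (price + d)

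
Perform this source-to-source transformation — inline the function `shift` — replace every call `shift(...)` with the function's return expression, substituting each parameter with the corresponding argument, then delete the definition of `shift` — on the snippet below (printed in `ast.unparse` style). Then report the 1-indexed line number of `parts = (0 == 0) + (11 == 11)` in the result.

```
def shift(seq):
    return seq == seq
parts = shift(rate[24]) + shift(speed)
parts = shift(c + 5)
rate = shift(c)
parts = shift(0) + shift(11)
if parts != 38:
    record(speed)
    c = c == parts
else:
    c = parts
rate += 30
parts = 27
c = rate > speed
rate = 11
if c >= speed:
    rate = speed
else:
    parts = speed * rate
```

Transformed code:
parts = (rate[24] == rate[24]) + (speed == speed)
parts = c + 5 == c + 5
rate = c == c
parts = (0 == 0) + (11 == 11)
if parts != 38:
    record(speed)
    c = c == parts
else:
    c = parts
rate += 30
parts = 27
c = rate > speed
rate = 11
if c >= speed:
    rate = speed
else:
    parts = speed * rate

4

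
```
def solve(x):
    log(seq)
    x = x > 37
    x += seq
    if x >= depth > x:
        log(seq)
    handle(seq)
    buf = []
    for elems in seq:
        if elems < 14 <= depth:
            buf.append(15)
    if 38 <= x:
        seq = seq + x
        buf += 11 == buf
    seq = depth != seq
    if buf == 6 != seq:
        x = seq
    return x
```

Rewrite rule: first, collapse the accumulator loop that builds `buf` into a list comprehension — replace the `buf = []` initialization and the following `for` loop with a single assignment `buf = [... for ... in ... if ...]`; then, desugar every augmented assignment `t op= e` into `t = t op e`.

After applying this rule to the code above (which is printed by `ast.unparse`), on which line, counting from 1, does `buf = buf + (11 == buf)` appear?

11

Transformed code:
def solve(x):
    log(seq)
    x = x > 37
    x = x + seq
    if x >= depth > x:
        log(seq)
    handle(seq)
    buf = [15 for elems in seq if elems < 14 <= depth]
    if 38 <= x:
        seq = seq + x
        buf = buf + (11 == buf)
    seq = depth != seq
    if buf == 6 != seq:
        x = seq
    return x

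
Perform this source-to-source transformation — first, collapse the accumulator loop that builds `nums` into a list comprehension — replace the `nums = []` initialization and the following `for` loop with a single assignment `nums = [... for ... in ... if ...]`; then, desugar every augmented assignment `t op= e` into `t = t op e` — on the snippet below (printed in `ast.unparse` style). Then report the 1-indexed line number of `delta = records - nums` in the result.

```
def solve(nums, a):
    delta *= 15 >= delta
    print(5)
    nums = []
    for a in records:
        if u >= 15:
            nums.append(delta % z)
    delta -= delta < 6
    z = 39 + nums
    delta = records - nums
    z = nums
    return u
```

7

Transformed code:
def solve(nums, a):
    delta = delta * (15 >= delta)
    print(5)
    nums = [delta % z for a in records if u >= 15]
    delta = delta - (delta < 6)
    z = 39 + nums
    delta = records - nums
    z = nums
    return u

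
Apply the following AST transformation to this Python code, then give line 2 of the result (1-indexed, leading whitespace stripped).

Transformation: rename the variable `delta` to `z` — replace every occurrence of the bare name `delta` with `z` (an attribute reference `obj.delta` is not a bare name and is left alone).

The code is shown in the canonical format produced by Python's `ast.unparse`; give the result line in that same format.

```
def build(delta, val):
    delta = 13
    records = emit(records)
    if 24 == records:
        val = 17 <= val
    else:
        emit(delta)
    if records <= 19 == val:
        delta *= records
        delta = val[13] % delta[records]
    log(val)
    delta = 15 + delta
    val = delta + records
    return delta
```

Transformed code:
def build(z, val):
    z = 13
    records = emit(records)
    if 24 == records:
        val = 17 <= val
    else:
        emit(z)
    if records <= 19 == val:
        z *= records
        z = val[13] % z[records]
    log(val)
    z = 15 + z
    val = z + records
    return z

z = 13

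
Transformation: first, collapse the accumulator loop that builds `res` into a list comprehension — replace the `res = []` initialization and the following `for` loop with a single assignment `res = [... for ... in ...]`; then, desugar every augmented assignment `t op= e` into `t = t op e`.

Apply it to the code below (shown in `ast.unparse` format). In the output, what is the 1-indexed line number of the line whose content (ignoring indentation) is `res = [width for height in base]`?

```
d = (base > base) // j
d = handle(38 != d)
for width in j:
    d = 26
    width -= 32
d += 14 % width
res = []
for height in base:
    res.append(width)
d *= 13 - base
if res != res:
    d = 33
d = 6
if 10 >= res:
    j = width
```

7

Transformed code:
d = (base > base) // j
d = handle(38 != d)
for width in j:
    d = 26
    width = width - 32
d = d + 14 % width
res = [width for height in base]
d = d * (13 - base)
if res != res:
    d = 33
d = 6
if 10 >= res:
    j = width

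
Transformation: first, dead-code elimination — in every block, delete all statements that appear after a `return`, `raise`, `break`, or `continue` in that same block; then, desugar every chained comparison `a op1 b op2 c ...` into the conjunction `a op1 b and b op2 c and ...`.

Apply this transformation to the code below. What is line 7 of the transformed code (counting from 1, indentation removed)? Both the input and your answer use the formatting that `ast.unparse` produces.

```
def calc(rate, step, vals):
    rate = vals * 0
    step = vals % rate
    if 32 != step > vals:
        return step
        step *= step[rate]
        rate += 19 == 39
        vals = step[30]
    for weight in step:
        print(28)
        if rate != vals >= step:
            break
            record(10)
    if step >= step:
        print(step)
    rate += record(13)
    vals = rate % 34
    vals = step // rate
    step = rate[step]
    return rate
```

print(28)

Transformed code:
def calc(rate, step, vals):
    rate = vals * 0
    step = vals % rate
    if 32 != step and step > vals:
        return step
    for weight in step:
        print(28)
        if rate != vals and vals >= step:
            break
    if step >= step:
        print(step)
    rate += record(13)
    vals = rate % 34
    vals = step // rate
    step = rate[step]
    return rate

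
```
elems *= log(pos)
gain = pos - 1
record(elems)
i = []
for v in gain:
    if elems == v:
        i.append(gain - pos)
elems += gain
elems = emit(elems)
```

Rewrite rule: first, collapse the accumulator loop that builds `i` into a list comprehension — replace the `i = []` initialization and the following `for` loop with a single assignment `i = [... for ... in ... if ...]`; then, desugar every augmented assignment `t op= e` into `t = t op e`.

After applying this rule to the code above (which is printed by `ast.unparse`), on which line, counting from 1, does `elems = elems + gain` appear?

5

Transformed code:
elems = elems * log(pos)
gain = pos - 1
record(elems)
i = [gain - pos for v in gain if elems == v]
elems = elems + gain
elems = emit(elems)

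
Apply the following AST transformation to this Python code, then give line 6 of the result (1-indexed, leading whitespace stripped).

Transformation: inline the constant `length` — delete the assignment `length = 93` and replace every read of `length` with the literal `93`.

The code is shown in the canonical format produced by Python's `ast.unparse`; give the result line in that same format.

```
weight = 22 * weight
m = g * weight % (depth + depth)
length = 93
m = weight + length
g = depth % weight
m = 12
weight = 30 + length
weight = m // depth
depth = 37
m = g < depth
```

Transformed code:
weight = 22 * weight
m = g * weight % (depth + depth)
m = weight + 93
g = depth % weight
m = 12
weight = 30 + 93
weight = m // depth
depth = 37
m = g < depth

weight = 30 + 93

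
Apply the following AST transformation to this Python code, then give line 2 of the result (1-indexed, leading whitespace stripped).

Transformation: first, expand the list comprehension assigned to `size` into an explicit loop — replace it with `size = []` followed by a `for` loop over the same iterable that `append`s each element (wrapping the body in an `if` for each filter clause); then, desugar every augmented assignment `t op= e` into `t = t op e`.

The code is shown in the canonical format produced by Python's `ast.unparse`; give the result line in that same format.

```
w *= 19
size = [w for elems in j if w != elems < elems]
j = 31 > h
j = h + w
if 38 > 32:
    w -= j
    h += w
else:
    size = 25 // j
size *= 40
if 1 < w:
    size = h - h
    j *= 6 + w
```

size = []

Transformed code:
w = w * 19
size = []
for elems in j:
    if w != elems < elems:
        size.append(w)
j = 31 > h
j = h + w
if 38 > 32:
    w = w - j
    h = h + w
else:
    size = 25 // j
size = size * 40
if 1 < w:
    size = h - h
    j = j * (6 + w)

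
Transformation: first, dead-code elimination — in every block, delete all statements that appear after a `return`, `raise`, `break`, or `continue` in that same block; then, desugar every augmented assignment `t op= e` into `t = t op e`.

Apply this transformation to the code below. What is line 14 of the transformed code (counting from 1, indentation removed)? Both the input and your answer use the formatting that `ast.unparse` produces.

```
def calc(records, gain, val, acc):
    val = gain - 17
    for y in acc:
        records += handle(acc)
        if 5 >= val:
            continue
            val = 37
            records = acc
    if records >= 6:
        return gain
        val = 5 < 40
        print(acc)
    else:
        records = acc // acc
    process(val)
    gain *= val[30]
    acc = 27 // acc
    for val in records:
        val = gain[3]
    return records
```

Transformed code:
def calc(records, gain, val, acc):
    val = gain - 17
    for y in acc:
        records = records + handle(acc)
        if 5 >= val:
            continue
    if records >= 6:
        return gain
    else:
        records = acc // acc
    process(val)
    gain = gain * val[30]
    acc = 27 // acc
    for val in records:
        val = gain[3]
    return records

for val in records:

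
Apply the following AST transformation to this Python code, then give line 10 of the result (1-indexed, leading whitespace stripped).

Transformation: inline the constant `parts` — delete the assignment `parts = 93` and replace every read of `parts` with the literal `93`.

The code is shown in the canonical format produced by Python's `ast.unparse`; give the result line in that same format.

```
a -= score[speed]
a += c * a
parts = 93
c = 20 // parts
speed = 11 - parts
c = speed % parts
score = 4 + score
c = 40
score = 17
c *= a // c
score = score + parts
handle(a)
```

score = score + 93

Transformed code:
a -= score[speed]
a += c * a
c = 20 // 93
speed = 11 - 93
c = speed % 93
score = 4 + score
c = 40
score = 17
c *= a // c
score = score + 93
handle(a)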